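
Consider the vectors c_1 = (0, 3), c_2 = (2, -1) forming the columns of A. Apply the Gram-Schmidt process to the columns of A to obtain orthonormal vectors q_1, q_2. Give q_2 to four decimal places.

c_1 = (0, 3); ‖c_1‖ = 3.0000, so q_1 = (0.0000, 1.0000).
q_1·c_2 = 0.0000·2 + 1.0000·(-1) = -1.0000.
u_2 = c_2 + 1.0000·q_1 = (2.0000, 0.0000).
‖u_2‖ = 2.0000, so q_2 = (1.0000, 0.0000).

q_2 = (1.0000, 0.0000)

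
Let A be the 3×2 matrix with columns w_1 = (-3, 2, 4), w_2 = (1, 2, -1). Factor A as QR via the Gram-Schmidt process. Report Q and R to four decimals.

e_1 = w_1/‖w_1‖ = (-3, 2, 4)/5.3852 = (-0.5571, 0.3714, 0.7428).
r_{12} = e_1·w_2 = -0.5571.
u_2 = w_2 + 0.5571·e_1 = (0.6897, 2.2069, -0.5862).
‖u_2‖ = 2.3853, so e_2 = (0.2891, 0.9252, -0.2458).

Q = [[-0.5571, 0.2891], [0.3714, 0.9252], [0.7428, -0.2458]], R = [[5.3852, -0.5571], [0.0000, 2.3853]]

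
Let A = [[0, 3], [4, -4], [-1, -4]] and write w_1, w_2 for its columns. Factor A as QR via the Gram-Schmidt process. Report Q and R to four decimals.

w_1 = (0, 4, -1); ‖w_1‖ = 4.1231, so e_1 = (0.0000, 0.9701, -0.2425).
e_1·w_2 = 0.0000·3 + 0.9701·(-4) + (-0.2425)·(-4) = -2.9104.
u_2 = w_2 + 2.9104·e_1 = (3.0000, -1.1765, -4.7059).
‖u_2‖ = 5.7035, so e_2 = (0.5260, -0.2063, -0.8251).

Q = [[0.0000, 0.5260], [0.9701, -0.2063], [-0.2425, -0.8251]], R = [[4.1231, -2.9104], [0.0000, 5.7035]]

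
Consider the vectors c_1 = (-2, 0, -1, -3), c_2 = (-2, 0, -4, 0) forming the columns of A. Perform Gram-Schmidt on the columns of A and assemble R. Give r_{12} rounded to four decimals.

c_1 = (-2, 0, -1, -3); ‖c_1‖ = 3.7417, so e_1 = (-0.5345, 0.0000, -0.2673, -0.8018).
r_{12} = e_1·c_2 = 2.1381.

r_{12} = 2.1381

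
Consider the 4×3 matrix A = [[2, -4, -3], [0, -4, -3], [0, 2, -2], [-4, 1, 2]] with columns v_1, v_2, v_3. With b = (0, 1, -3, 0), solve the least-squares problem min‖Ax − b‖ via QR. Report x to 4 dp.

v_1 = (2, 0, 0, -4); ‖v_1‖ = 4.4721, so q_1 = (0.4472, 0.0000, 0.0000, -0.8944).
q_1·v_2 = 0.4472·(-4) + 0.0000·(-4) + 0.0000·2 + (-0.8944)·1 = -2.6833.
u_2 = v_2 + 2.6833·q_1 = (-2.8000, -4.0000, 2.0000, -1.4000).
‖u_2‖ = 5.4589, so q_2 = (-0.5129, -0.7327, 0.3664, -0.2565).
q_1·v_3 = 0.4472·(-3) + 0.0000·(-3) + 0.0000·(-2) + (-0.8944)·2 = -3.1305; q_2·v_3 = (-0.5129)·(-3) + (-0.7327)·(-3) + 0.3664·(-2) + (-0.2565)·2 = 2.4913.
u_3 = v_3 + 3.1305·q_1 − 2.4913·q_2 = (-0.3221, -1.1745, -2.9128, -0.1611).
‖u_3‖ = 3.1612, so q_3 = (-0.1019, -0.3715, -0.9214, -0.0510).
Qᵀb = (0.0000, -1.8319, 2.3927).
Back-substitute: x_3 = 2.3927/3.1612 = 0.7569.
x_2 = (-1.8319 − 2.4913·0.7569)/5.4589 = -0.6810.
x_1 = (0.0000 + 2.6833·(-0.6810) + 3.1305·0.7569)/4.4721 = 0.1212.

x = (0.1212, -0.6810, 0.7569)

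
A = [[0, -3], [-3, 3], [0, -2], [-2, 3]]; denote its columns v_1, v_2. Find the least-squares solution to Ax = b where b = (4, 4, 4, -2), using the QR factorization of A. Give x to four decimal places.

x = (-2.5730, -1.6966)

v_1 = (0, -3, 0, -2); ‖v_1‖ = 3.6056, so q_1 = (0.0000, -0.8321, 0.0000, -0.5547).
q_1·v_2 = 0.0000·(-3) + (-0.8321)·3 + 0.0000·(-2) + (-0.5547)·3 = -4.1603.
u_2 = v_2 + 4.1603·q_1 = (-3.0000, -0.4615, -2.0000, 0.6923).
‖u_2‖ = 3.7003, so q_2 = (-0.8107, -0.1247, -0.5405, 0.1871).
Qᵀb = (-2.2188, -6.2781).
Back-substitute: x_2 = -6.2781/3.7003 = -1.6966.
x_1 = (-2.2188 + 4.1603·(-1.6966))/3.6056 = -2.5730.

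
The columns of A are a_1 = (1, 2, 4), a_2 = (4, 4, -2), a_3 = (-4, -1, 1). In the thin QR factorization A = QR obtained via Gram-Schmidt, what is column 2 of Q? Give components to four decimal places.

a_1 = (1, 2, 4); ‖a_1‖ = 4.5826, so e_1 = (0.2182, 0.4364, 0.8729).
e_1·a_2 = 0.2182·4 + 0.4364·4 + 0.8729·(-2) = 0.8729.
u_2 = a_2 − 0.8729·e_1 = (3.8095, 3.6190, -2.7619).
‖u_2‖ = 5.9362, so e_2 = (0.6417, 0.6097, -0.4653).

e_2 = (0.6417, 0.6097, -0.4653)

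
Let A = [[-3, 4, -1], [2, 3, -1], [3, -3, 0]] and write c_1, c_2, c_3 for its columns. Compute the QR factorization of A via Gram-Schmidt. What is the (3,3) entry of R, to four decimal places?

r_{33} = 0.5247

e_1 = c_1/‖c_1‖ = (-3, 2, 3)/4.6904 = (-0.6396, 0.4264, 0.6396).
r_{12} = e_1·c_2 = -3.1980.
u_2 = c_2 + 3.1980·e_1 = (1.9545, 4.3636, -0.9545).
‖u_2‖ = 4.8757, so e_2 = (0.4009, 0.8950, -0.1958).
r_{13} = e_1·c_3 = 0.2132; r_{23} = e_2·c_3 = -1.2958.
u_3 = c_3 − 0.2132·e_1 + 1.2958·e_2 = (-0.3442, 0.0688, -0.3901).
r_{33} = ‖u_3‖ = 0.5247.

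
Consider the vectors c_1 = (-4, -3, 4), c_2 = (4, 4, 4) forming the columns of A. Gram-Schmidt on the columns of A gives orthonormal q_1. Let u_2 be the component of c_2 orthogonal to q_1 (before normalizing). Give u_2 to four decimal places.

u_2 = (2.8293, 3.1220, 5.1707)

q_1 = c_1/‖c_1‖ = (-4, -3, 4)/6.4031 = (-0.6247, -0.4685, 0.6247).
r_{12} = q_1·c_2 = -1.8741.
u_2 = c_2 + 1.8741·q_1 = (2.8293, 3.1220, 5.1707).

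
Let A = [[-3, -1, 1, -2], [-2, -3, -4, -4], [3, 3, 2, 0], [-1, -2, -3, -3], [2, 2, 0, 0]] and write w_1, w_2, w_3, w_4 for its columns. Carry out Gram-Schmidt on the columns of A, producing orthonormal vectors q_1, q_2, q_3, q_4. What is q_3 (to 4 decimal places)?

q_3 = (-0.3129, -0.3911, -0.1006, -0.2347, -0.8270)

w_1 = (-3, -2, 3, -1, 2); ‖w_1‖ = 5.1962, so q_1 = (-0.5774, -0.3849, 0.5774, -0.1925, 0.3849).
q_1·w_2 = (-0.5774)·(-1) + (-0.3849)·(-3) + 0.5774·3 + (-0.1925)·(-2) + 0.3849·2 = 4.6188.
u_2 = w_2 − 4.6188·q_1 = (1.6667, -1.2222, 0.3333, -1.1111, 0.2222).
‖u_2‖ = 2.3805, so q_2 = (0.7001, -0.5134, 0.1400, -0.4668, 0.0934).
q_1·w_3 = (-0.5774)·1 + (-0.3849)·(-4) + 0.5774·2 + (-0.1925)·(-3) + 0.3849·0 = 2.6943; q_2·w_3 = 0.7001·1 + (-0.5134)·(-4) + 0.1400·2 + (-0.4668)·(-3) + 0.0934·0 = 4.4342.
u_3 = w_3 − 2.6943·q_1 − 4.4342·q_2 = (-0.5490, -0.6863, -0.1765, -0.4118, -1.4510).
‖u_3‖ = 1.7545, so q_3 = (-0.3129, -0.3911, -0.1006, -0.2347, -0.8270).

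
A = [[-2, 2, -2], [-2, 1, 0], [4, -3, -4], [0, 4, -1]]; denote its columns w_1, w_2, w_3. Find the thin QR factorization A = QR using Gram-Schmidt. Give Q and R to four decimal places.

e_1 = w_1/‖w_1‖ = (-2, -2, 4, 0)/4.8990 = (-0.4082, -0.4082, 0.8165, 0.0000).
r_{12} = e_1·w_2 = -3.6742.
u_2 = w_2 + 3.6742·e_1 = (0.5000, -0.5000, 0.0000, 4.0000).
‖u_2‖ = 4.0620, so e_2 = (0.1231, -0.1231, 0.0000, 0.9847).
r_{13} = e_1·w_3 = -2.4495; r_{23} = e_2·w_3 = -1.2309.
u_3 = w_3 + 2.4495·e_1 + 1.2309·e_2 = (-2.8485, -1.1515, -2.0000, 0.2121).
‖u_3‖ = 3.6722, so e_3 = (-0.7757, -0.3136, -0.5446, 0.0578).

Q = [[-0.4082, 0.1231, -0.7757], [-0.4082, -0.1231, -0.3136], [0.8165, 0.0000, -0.5446], [0.0000, 0.9847, 0.0578]], R = [[4.8990, -3.6742, -2.4495], [0.0000, 4.0620, -1.2309], [0.0000, 0.0000, 3.6722]]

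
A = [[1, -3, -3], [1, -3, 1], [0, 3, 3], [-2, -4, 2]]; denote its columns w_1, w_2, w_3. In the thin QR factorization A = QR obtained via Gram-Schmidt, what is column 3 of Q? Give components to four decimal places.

q_3 = (-0.3325, 0.6974, 0.6082, 0.1824)

w_1 = (1, 1, 0, -2); ‖w_1‖ = 2.4495, so q_1 = (0.4082, 0.4082, 0.0000, -0.8165).
q_1·w_2 = 0.4082·(-3) + 0.4082·(-3) + 0.0000·3 + (-0.8165)·(-4) = 0.8165.
u_2 = w_2 − 0.8165·q_1 = (-3.3333, -3.3333, 3.0000, -3.3333).
‖u_2‖ = 6.5064, so q_2 = (-0.5123, -0.5123, 0.4611, -0.5123).
q_1·w_3 = 0.4082·(-3) + 0.4082·1 + 0.0000·3 + (-0.8165)·2 = -2.4495; q_2·w_3 = (-0.5123)·(-3) + (-0.5123)·1 + 0.4611·3 + (-0.5123)·2 = 1.3833.
u_3 = w_3 + 2.4495·q_1 − 1.3833·q_2 = (-1.2913, 2.7087, 2.3622, 0.7087).
‖u_3‖ = 3.8841, so q_3 = (-0.3325, 0.6974, 0.6082, 0.1824).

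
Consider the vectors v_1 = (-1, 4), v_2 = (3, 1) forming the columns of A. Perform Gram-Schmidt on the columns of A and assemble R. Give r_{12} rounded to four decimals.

r_{12} = 0.2425

v_1 = (-1, 4); ‖v_1‖ = 4.1231, so q_1 = (-0.2425, 0.9701).
r_{12} = q_1·v_2 = 0.2425.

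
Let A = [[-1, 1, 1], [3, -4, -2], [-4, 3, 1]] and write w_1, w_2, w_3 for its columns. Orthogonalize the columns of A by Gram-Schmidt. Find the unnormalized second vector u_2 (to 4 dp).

w_1 = (-1, 3, -4); ‖w_1‖ = 5.0990, so q_1 = (-0.1961, 0.5883, -0.7845).
q_1·w_2 = (-0.1961)·1 + 0.5883·(-4) + (-0.7845)·3 = -4.9029.
u_2 = w_2 + 4.9029·q_1 = (0.0385, -1.1154, -0.8462).

u_2 = (0.0385, -1.1154, -0.8462)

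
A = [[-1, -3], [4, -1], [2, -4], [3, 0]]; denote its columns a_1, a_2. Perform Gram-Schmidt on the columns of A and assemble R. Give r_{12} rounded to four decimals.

r_{12} = -1.6432

a_1 = (-1, 4, 2, 3); ‖a_1‖ = 5.4772, so e_1 = (-0.1826, 0.7303, 0.3651, 0.5477).
r_{12} = e_1·a_2 = -1.6432.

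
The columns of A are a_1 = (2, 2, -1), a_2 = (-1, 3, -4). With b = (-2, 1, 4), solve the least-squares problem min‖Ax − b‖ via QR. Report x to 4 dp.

a_1 = (2, 2, -1); ‖a_1‖ = 3.0000, so q_1 = (0.6667, 0.6667, -0.3333).
q_1·a_2 = 0.6667·(-1) + 0.6667·3 + (-0.3333)·(-4) = 2.6667.
u_2 = a_2 − 2.6667·q_1 = (-2.7778, 1.2222, -3.1111).
‖u_2‖ = 4.3461, so q_2 = (-0.6391, 0.2812, -0.7158).
Qᵀb = (-2.0000, -1.3038).
Back-substitute: x_2 = -1.3038/4.3461 = -0.3000.
x_1 = (-2.0000 − 2.6667·(-0.3000))/3.0000 = -0.4000.

x = (-0.4000, -0.3000)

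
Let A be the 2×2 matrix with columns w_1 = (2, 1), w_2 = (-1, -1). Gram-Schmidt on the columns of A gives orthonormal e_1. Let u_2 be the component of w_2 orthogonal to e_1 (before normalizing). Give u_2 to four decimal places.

e_1 = w_1/‖w_1‖ = (2, 1)/2.2361 = (0.8944, 0.4472).
r_{12} = e_1·w_2 = -1.3416.
u_2 = w_2 + 1.3416·e_1 = (0.2000, -0.4000).

u_2 = (0.2000, -0.4000)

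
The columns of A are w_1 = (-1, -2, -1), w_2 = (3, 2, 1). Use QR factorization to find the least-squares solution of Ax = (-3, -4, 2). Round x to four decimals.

w_1 = (-1, -2, -1); ‖w_1‖ = 2.4495, so q_1 = (-0.4082, -0.8165, -0.4082).
q_1·w_2 = (-0.4082)·3 + (-0.8165)·2 + (-0.4082)·1 = -3.2660.
u_2 = w_2 + 3.2660·q_1 = (1.6667, -0.6667, -0.3333).
‖u_2‖ = 1.8257, so q_2 = (0.9129, -0.3651, -0.1826).
Qᵀb = (3.6742, -1.6432).
Back-substitute: x_2 = -1.6432/1.8257 = -0.9000.
x_1 = (3.6742 + 3.2660·(-0.9000))/2.4495 = 0.3000.

x = (0.3000, -0.9000)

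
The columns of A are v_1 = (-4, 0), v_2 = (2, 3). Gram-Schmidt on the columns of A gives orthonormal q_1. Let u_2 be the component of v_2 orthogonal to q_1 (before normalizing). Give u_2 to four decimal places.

q_1 = v_1/‖v_1‖ = (-4, 0)/4.0000 = (-1.0000, 0.0000).
r_{12} = q_1·v_2 = -2.0000.
u_2 = v_2 + 2.0000·q_1 = (0.0000, 3.0000).

u_2 = (0.0000, 3.0000)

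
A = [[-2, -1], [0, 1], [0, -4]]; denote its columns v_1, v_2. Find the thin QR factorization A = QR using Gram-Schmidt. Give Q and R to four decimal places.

Q = [[-1.0000, 0.0000], [0.0000, 0.2425], [0.0000, -0.9701]], R = [[2.0000, 1.0000], [0.0000, 4.1231]]

v_1 = (-2, 0, 0); ‖v_1‖ = 2.0000, so e_1 = (-1.0000, 0.0000, 0.0000).
e_1·v_2 = (-1.0000)·(-1) + 0.0000·1 + 0.0000·(-4) = 1.0000.
u_2 = v_2 − 1.0000·e_1 = (0.0000, 1.0000, -4.0000).
‖u_2‖ = 4.1231, so e_2 = (0.0000, 0.2425, -0.9701).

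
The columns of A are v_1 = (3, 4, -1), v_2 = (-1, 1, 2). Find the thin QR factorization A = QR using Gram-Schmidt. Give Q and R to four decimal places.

Q = [[0.5883, -0.3623], [0.7845, 0.4726], [-0.1961, 0.8034]], R = [[5.0990, -0.1961], [0.0000, 2.4416]]

v_1 = (3, 4, -1); ‖v_1‖ = 5.0990, so e_1 = (0.5883, 0.7845, -0.1961).
e_1·v_2 = 0.5883·(-1) + 0.7845·1 + (-0.1961)·2 = -0.1961.
u_2 = v_2 + 0.1961·e_1 = (-0.8846, 1.1538, 1.9615).
‖u_2‖ = 2.4416, so e_2 = (-0.3623, 0.4726, 0.8034).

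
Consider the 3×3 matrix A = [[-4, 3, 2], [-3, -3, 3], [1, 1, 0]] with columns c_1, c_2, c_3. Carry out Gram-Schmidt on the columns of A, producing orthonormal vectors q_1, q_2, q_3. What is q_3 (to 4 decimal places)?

q_3 = (0.0000, 0.3162, 0.9487)

c_1 = (-4, -3, 1); ‖c_1‖ = 5.0990, so q_1 = (-0.7845, -0.5883, 0.1961).
q_1·c_2 = (-0.7845)·3 + (-0.5883)·(-3) + 0.1961·1 = -0.3922.
u_2 = c_2 + 0.3922·q_1 = (2.6923, -3.2308, 1.0769).
‖u_2‖ = 4.3412, so q_2 = (0.6202, -0.7442, 0.2481).
q_1·c_3 = (-0.7845)·2 + (-0.5883)·3 + 0.1961·0 = -3.3340; q_2·c_3 = 0.6202·2 + (-0.7442)·3 + 0.2481·0 = -0.9923.
u_3 = c_3 + 3.3340·q_1 + 0.9923·q_2 = (0.0000, 0.3000, 0.9000).
‖u_3‖ = 0.9487, so q_3 = (0.0000, 0.3162, 0.9487).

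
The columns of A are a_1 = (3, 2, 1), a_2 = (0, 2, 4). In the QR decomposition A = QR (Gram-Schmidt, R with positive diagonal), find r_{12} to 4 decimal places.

r_{12} = 2.1381

a_1 = (3, 2, 1); ‖a_1‖ = 3.7417, so q_1 = (0.8018, 0.5345, 0.2673).
r_{12} = q_1·a_2 = 2.1381.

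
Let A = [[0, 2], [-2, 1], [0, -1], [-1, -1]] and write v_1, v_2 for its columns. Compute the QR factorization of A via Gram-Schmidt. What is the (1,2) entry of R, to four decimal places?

e_1 = v_1/‖v_1‖ = (0, -2, 0, -1)/2.2361 = (0.0000, -0.8944, 0.0000, -0.4472).
r_{12} = e_1·v_2 = -0.4472.

r_{12} = -0.4472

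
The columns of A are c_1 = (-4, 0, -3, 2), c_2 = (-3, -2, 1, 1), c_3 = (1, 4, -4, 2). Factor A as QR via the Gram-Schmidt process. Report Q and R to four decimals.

Q = [[-0.7428, -0.4506, 0.1329], [0.0000, -0.6078, 0.4004], [-0.5571, 0.6497, 0.3735], [0.3714, 0.0734, 0.8261]], R = [[5.3852, 2.0426, 2.2283], [0.0000, 3.2905, -5.3340], [0.0000, 0.0000, 1.8928]]

c_1 = (-4, 0, -3, 2); ‖c_1‖ = 5.3852, so e_1 = (-0.7428, 0.0000, -0.5571, 0.3714).
e_1·c_2 = (-0.7428)·(-3) + 0.0000·(-2) + (-0.5571)·1 + 0.3714·1 = 2.0426.
u_2 = c_2 − 2.0426·e_1 = (-1.4828, -2.0000, 2.1379, 0.2414).
‖u_2‖ = 3.2905, so e_2 = (-0.4506, -0.6078, 0.6497, 0.0734).
e_1·c_3 = (-0.7428)·1 + 0.0000·4 + (-0.5571)·(-4) + 0.3714·2 = 2.2283; e_2·c_3 = (-0.4506)·1 + (-0.6078)·4 + 0.6497·(-4) + 0.0734·2 = -5.3340.
u_3 = c_3 − 2.2283·e_1 + 5.3340·e_2 = (0.2516, 0.7580, 0.7070, 1.5637).
‖u_3‖ = 1.8928, so e_3 = (0.1329, 0.4004, 0.3735, 0.8261).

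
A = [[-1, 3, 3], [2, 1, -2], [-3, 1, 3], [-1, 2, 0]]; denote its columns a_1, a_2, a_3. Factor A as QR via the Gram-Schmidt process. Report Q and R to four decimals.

Q = [[-0.2582, 0.7325, 0.6025], [0.5164, 0.5071, -0.1928], [-0.7746, -0.0563, -0.0723], [-0.2582, 0.4507, -0.7711]], R = [[3.8730, -1.5492, -4.1312], [0.0000, 3.5496, 1.0142], [0.0000, 0.0000, 1.9760]]

e_1 = a_1/‖a_1‖ = (-1, 2, -3, -1)/3.8730 = (-0.2582, 0.5164, -0.7746, -0.2582).
r_{12} = e_1·a_2 = -1.5492.
u_2 = a_2 + 1.5492·e_1 = (2.6000, 1.8000, -0.2000, 1.6000).
‖u_2‖ = 3.5496, so e_2 = (0.7325, 0.5071, -0.0563, 0.4507).
r_{13} = e_1·a_3 = -4.1312; r_{23} = e_2·a_3 = 1.0142.
u_3 = a_3 + 4.1312·e_1 − 1.0142·e_2 = (1.1905, -0.3810, -0.1429, -1.5238).
‖u_3‖ = 1.9760, so e_3 = (0.6025, -0.1928, -0.0723, -0.7711).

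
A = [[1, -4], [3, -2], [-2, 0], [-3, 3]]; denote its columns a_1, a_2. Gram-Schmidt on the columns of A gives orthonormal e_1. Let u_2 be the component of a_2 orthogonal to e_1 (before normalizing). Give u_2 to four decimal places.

e_1 = a_1/‖a_1‖ = (1, 3, -2, -3)/4.7958 = (0.2085, 0.6255, -0.4170, -0.6255).
r_{12} = e_1·a_2 = -3.9618.
u_2 = a_2 + 3.9618·e_1 = (-3.1739, 0.4783, -1.6522, 0.5217).

u_2 = (-3.1739, 0.4783, -1.6522, 0.5217)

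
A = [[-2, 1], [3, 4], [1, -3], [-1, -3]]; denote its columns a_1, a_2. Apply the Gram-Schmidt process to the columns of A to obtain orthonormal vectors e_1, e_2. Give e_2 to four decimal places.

e_1 = a_1/‖a_1‖ = (-2, 3, 1, -1)/3.8730 = (-0.5164, 0.7746, 0.2582, -0.2582).
r_{12} = e_1·a_2 = 2.5820.
u_2 = a_2 − 2.5820·e_1 = (2.3333, 2.0000, -3.6667, -2.3333).
‖u_2‖ = 5.3229, so e_2 = (0.4384, 0.3757, -0.6888, -0.4384).

e_2 = (0.4384, 0.3757, -0.6888, -0.4384)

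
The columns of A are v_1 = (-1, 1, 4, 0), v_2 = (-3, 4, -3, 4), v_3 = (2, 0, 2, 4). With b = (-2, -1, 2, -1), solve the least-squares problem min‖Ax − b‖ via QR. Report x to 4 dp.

v_1 = (-1, 1, 4, 0); ‖v_1‖ = 4.2426, so e_1 = (-0.2357, 0.2357, 0.9428, 0.0000).
e_1·v_2 = (-0.2357)·(-3) + 0.2357·4 + 0.9428·(-3) + 0.0000·4 = -1.1785.
u_2 = v_2 + 1.1785·e_1 = (-3.2778, 4.2778, -1.8889, 4.0000).
‖u_2‖ = 6.9722, so e_2 = (-0.4701, 0.6136, -0.2709, 0.5737).
e_1·v_3 = (-0.2357)·2 + 0.2357·0 + 0.9428·2 + 0.0000·4 = 1.4142; e_2·v_3 = (-0.4701)·2 + 0.6136·0 + (-0.2709)·2 + 0.5737·4 = 0.8128.
u_3 = v_3 − 1.4142·e_1 − 0.8128·e_2 = (2.7154, -0.8320, 0.8869, 3.5337).
‖u_3‖ = 4.6195, so e_3 = (0.5878, -0.1801, 0.1920, 0.7650).
Qᵀb = (2.1213, -0.7889, -1.3765).
Back-substitute: x_3 = -1.3765/4.6195 = -0.2980.
x_2 = (-0.7889 − 0.8128·(-0.2980))/6.9722 = -0.0784.
x_1 = (2.1213 + 1.1785·(-0.0784) − 1.4142·(-0.2980))/4.2426 = 0.5775.

x = (0.5775, -0.0784, -0.2980)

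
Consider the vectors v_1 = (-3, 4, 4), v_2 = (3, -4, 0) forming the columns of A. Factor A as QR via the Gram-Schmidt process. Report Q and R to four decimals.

e_1 = v_1/‖v_1‖ = (-3, 4, 4)/6.4031 = (-0.4685, 0.6247, 0.6247).
r_{12} = e_1·v_2 = -3.9043.
u_2 = v_2 + 3.9043·e_1 = (1.1707, -1.5610, 2.4390).
‖u_2‖ = 3.1235, so e_2 = (0.3748, -0.4998, 0.7809).

Q = [[-0.4685, 0.3748], [0.6247, -0.4998], [0.6247, 0.7809]], R = [[6.4031, -3.9043], [0.0000, 3.1235]]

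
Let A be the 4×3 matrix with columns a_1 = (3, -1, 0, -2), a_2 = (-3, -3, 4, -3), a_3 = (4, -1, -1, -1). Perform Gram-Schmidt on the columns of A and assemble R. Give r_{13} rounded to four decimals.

r_{13} = 4.0089

a_1 = (3, -1, 0, -2); ‖a_1‖ = 3.7417, so q_1 = (0.8018, -0.2673, 0.0000, -0.5345).
r_{13} = q_1·a_3 = 4.0089.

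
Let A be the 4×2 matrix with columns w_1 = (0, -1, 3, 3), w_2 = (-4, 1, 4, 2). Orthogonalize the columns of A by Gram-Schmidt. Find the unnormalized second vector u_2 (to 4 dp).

w_1 = (0, -1, 3, 3); ‖w_1‖ = 4.3589, so q_1 = (0.0000, -0.2294, 0.6882, 0.6882).
q_1·w_2 = 0.0000·(-4) + (-0.2294)·1 + 0.6882·4 + 0.6882·2 = 3.9001.
u_2 = w_2 − 3.9001·q_1 = (-4.0000, 1.8947, 1.3158, -0.6842).

u_2 = (-4.0000, 1.8947, 1.3158, -0.6842)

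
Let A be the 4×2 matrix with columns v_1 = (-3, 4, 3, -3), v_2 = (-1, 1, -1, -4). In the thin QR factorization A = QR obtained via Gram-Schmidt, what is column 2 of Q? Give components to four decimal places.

e_1 = v_1/‖v_1‖ = (-3, 4, 3, -3)/6.5574 = (-0.4575, 0.6100, 0.4575, -0.4575).
r_{12} = e_1·v_2 = 2.4400.
u_2 = v_2 − 2.4400·e_1 = (0.1163, -0.4884, -2.1163, -2.8837).
‖u_2‖ = 3.6120, so e_2 = (0.0322, -0.1352, -0.5859, -0.7984).

e_2 = (0.0322, -0.1352, -0.5859, -0.7984)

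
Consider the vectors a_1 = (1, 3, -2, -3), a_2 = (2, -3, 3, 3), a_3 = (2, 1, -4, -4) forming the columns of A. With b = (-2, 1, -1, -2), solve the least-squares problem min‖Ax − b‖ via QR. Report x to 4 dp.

a_1 = (1, 3, -2, -3); ‖a_1‖ = 4.7958, so q_1 = (0.2085, 0.6255, -0.4170, -0.6255).
q_1·a_2 = 0.2085·2 + 0.6255·(-3) + (-0.4170)·3 + (-0.6255)·3 = -4.5873.
u_2 = a_2 + 4.5873·q_1 = (2.9565, -0.1304, 1.0870, 0.1304).
‖u_2‖ = 3.1554, so q_2 = (0.9370, -0.0413, 0.3445, 0.0413).
q_1·a_3 = 0.2085·2 + 0.6255·1 + (-0.4170)·(-4) + (-0.6255)·(-4) = 5.2129; q_2·a_3 = 0.9370·2 + (-0.0413)·1 + 0.3445·(-4) + 0.0413·(-4) = 0.2894.
u_3 = a_3 − 5.2129·q_1 − 0.2894·q_2 = (0.6419, -2.2489, -1.9258, -0.7511).
‖u_3‖ = 3.1213, so q_3 = (0.2057, -0.7205, -0.6170, -0.2406).
Qᵀb = (1.8766, -2.3424, -0.0336).
Back-substitute: x_3 = -0.0336/3.1213 = -0.0108.
x_2 = (-2.3424 − 0.2894·(-0.0108))/3.1554 = -0.7414.
x_1 = (1.8766 + 4.5873·(-0.7414) − 5.2129·(-0.0108))/4.7958 = -0.3061.

x = (-0.3061, -0.7414, -0.0108)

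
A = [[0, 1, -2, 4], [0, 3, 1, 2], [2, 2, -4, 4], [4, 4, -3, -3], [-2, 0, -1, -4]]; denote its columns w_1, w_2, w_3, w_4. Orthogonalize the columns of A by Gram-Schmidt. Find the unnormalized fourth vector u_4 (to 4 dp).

w_1 = (0, 0, 2, 4, -2); ‖w_1‖ = 4.8990, so e_1 = (0.0000, 0.0000, 0.4082, 0.8165, -0.4082).
e_1·w_2 = 0.0000·1 + 0.0000·3 + 0.4082·2 + 0.8165·4 + (-0.4082)·0 = 4.0825.
u_2 = w_2 − 4.0825·e_1 = (1.0000, 3.0000, 0.3333, 0.6667, 1.6667).
‖u_2‖ = 3.6515, so e_2 = (0.2739, 0.8216, 0.0913, 0.1826, 0.4564).
e_1·w_3 = 0.0000·(-2) + 0.0000·1 + 0.4082·(-4) + 0.8165·(-3) + (-0.4082)·(-1) = -3.6742; e_2·w_3 = 0.2739·(-2) + 0.8216·1 + 0.0913·(-4) + 0.1826·(-3) + 0.4564·(-1) = -1.0954.
u_3 = w_3 + 3.6742·e_1 + 1.0954·e_2 = (-1.7000, 1.9000, -2.4000, 0.2000, -2.0000).
‖u_3‖ = 4.0373, so e_3 = (-0.4211, 0.4706, -0.5945, 0.0495, -0.4954).
e_1·w_4 = 0.0000·4 + 0.0000·2 + 0.4082·4 + 0.8165·(-3) + (-0.4082)·(-4) = 0.8165; e_2·w_4 = 0.2739·4 + 0.8216·2 + 0.0913·4 + 0.1826·(-3) + 0.4564·(-4) = 0.7303; e_3·w_4 = (-0.4211)·4 + 0.4706·2 + (-0.5945)·4 + 0.0495·(-3) + (-0.4954)·(-4) = -1.2880.
u_4 = w_4 − 0.8165·e_1 − 0.7303·e_2 + 1.2880·e_3 = (3.2577, 2.0061, 2.8344, -3.7362, -4.6380).

u_4 = (3.2577, 2.0061, 2.8344, -3.7362, -4.6380)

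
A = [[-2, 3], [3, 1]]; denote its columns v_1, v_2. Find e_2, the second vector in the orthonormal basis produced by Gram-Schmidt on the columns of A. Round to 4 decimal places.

e_2 = (0.8321, 0.5547)

v_1 = (-2, 3); ‖v_1‖ = 3.6056, so e_1 = (-0.5547, 0.8321).
e_1·v_2 = (-0.5547)·3 + 0.8321·1 = -0.8321.
u_2 = v_2 + 0.8321·e_1 = (2.5385, 1.6923).
‖u_2‖ = 3.0509, so e_2 = (0.8321, 0.5547).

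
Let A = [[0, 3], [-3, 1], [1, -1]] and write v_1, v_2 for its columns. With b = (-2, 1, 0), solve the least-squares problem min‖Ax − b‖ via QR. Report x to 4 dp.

v_1 = (0, -3, 1); ‖v_1‖ = 3.1623, so e_1 = (0.0000, -0.9487, 0.3162).
e_1·v_2 = 0.0000·3 + (-0.9487)·1 + 0.3162·(-1) = -1.2649.
u_2 = v_2 + 1.2649·e_1 = (3.0000, -0.2000, -0.6000).
‖u_2‖ = 3.0659, so e_2 = (0.9785, -0.0652, -0.1957).
Qᵀb = (-0.9487, -2.0222).
Back-substitute: x_2 = -2.0222/3.0659 = -0.6596.
x_1 = (-0.9487 + 1.2649·(-0.6596))/3.1623 = -0.5638.

x = (-0.5638, -0.6596)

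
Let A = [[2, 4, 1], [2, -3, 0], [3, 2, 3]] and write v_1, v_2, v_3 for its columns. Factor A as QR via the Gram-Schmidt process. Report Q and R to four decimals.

q_1 = v_1/‖v_1‖ = (2, 2, 3)/4.1231 = (0.4851, 0.4851, 0.7276).
r_{12} = q_1·v_2 = 1.9403.
u_2 = v_2 − 1.9403·q_1 = (3.0588, -3.9412, 0.5882).
‖u_2‖ = 5.0235, so q_2 = (0.6089, -0.7846, 0.1171).
r_{13} = q_1·v_3 = 2.6679; r_{23} = q_2·v_3 = 0.9602.
u_3 = v_3 − 2.6679·q_1 − 0.9602·q_2 = (-0.8788, -0.5408, 0.9464).
‖u_3‖ = 1.4001, so q_3 = (-0.6276, -0.3862, 0.6759).

Q = [[0.4851, 0.6089, -0.6276], [0.4851, -0.7846, -0.3862], [0.7276, 0.1171, 0.6759]], R = [[4.1231, 1.9403, 2.6679], [0.0000, 5.0235, 0.9602], [0.0000, 0.0000, 1.4001]]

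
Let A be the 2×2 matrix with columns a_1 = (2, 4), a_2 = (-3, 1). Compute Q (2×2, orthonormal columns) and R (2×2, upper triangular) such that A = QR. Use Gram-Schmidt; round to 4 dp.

a_1 = (2, 4); ‖a_1‖ = 4.4721, so e_1 = (0.4472, 0.8944).
e_1·a_2 = 0.4472·(-3) + 0.8944·1 = -0.4472.
u_2 = a_2 + 0.4472·e_1 = (-2.8000, 1.4000).
‖u_2‖ = 3.1305, so e_2 = (-0.8944, 0.4472).

Q = [[0.4472, -0.8944], [0.8944, 0.4472]], R = [[4.4721, -0.4472], [0.0000, 3.1305]]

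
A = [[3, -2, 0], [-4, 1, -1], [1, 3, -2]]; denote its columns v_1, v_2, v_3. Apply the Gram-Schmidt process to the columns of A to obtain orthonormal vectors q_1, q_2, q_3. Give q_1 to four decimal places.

q_1 = v_1/‖v_1‖ = (3, -4, 1)/5.0990 = (0.5883, -0.7845, 0.1961).

q_1 = (0.5883, -0.7845, 0.1961)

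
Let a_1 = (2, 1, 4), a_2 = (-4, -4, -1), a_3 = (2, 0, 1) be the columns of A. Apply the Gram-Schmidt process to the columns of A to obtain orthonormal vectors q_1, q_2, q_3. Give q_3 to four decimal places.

q_3 = (0.7175, -0.6697, -0.1913)

q_1 = a_1/‖a_1‖ = (2, 1, 4)/4.5826 = (0.4364, 0.2182, 0.8729).
r_{12} = q_1·a_2 = -3.4915.
u_2 = a_2 + 3.4915·q_1 = (-2.4762, -3.2381, 2.0476).
‖u_2‖ = 4.5617, so q_2 = (-0.5428, -0.7098, 0.4489).
r_{13} = q_1·a_3 = 1.7457; r_{23} = q_2·a_3 = -0.6368.
u_3 = a_3 − 1.7457·q_1 + 0.6368·q_2 = (0.8924, -0.8330, -0.2380).
‖u_3‖ = 1.2437, so q_3 = (0.7175, -0.6697, -0.1913).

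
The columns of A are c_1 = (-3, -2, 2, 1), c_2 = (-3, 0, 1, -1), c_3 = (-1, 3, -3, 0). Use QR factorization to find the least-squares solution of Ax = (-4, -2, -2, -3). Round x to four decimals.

x = (-0.1988, 1.3625, 0.1164)

c_1 = (-3, -2, 2, 1); ‖c_1‖ = 4.2426, so e_1 = (-0.7071, -0.4714, 0.4714, 0.2357).
e_1·c_2 = (-0.7071)·(-3) + (-0.4714)·0 + 0.4714·1 + 0.2357·(-1) = 2.3570.
u_2 = c_2 − 2.3570·e_1 = (-1.3333, 1.1111, -0.1111, -1.5556).
‖u_2‖ = 2.3333, so e_2 = (-0.5714, 0.4762, -0.0476, -0.6667).
e_1·c_3 = (-0.7071)·(-1) + (-0.4714)·3 + 0.4714·(-3) + 0.2357·0 = -2.1213; e_2·c_3 = (-0.5714)·(-1) + 0.4762·3 + (-0.0476)·(-3) + (-0.6667)·0 = 2.1429.
u_3 = c_3 + 2.1213·e_1 − 2.1429·e_2 = (-1.2755, 0.9796, -1.8980, 1.9286).
‖u_3‖ = 3.1477, so e_3 = (-0.4052, 0.3112, -0.6030, 0.6127).
Qᵀb = (2.1213, 3.4286, 0.3663).
Back-substitute: x_3 = 0.3663/3.1477 = 0.1164.
x_2 = (3.4286 − 2.1429·0.1164)/2.3333 = 1.3625.
x_1 = (2.1213 − 2.3570·1.3625 + 2.1213·0.1164)/4.2426 = -0.1988.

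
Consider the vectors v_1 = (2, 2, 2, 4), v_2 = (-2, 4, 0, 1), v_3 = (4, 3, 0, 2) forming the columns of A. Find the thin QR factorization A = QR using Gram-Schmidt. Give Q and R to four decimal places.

Q = [[0.3780, -0.5944, 0.6982], [0.3780, 0.7925, 0.4328], [0.3780, -0.1321, -0.4618], [0.7559, -0.0330, -0.3346]], R = [[5.2915, 1.5119, 4.1576], [0.0000, 4.3260, -0.0660], [0.0000, 0.0000, 3.4220]]

v_1 = (2, 2, 2, 4); ‖v_1‖ = 5.2915, so q_1 = (0.3780, 0.3780, 0.3780, 0.7559).
q_1·v_2 = 0.3780·(-2) + 0.3780·4 + 0.3780·0 + 0.7559·1 = 1.5119.
u_2 = v_2 − 1.5119·q_1 = (-2.5714, 3.4286, -0.5714, -0.1429).
‖u_2‖ = 4.3260, so q_2 = (-0.5944, 0.7925, -0.1321, -0.0330).
q_1·v_3 = 0.3780·4 + 0.3780·3 + 0.3780·0 + 0.7559·2 = 4.1576; q_2·v_3 = (-0.5944)·4 + 0.7925·3 + (-0.1321)·0 + (-0.0330)·2 = -0.0660.
u_3 = v_3 − 4.1576·q_1 + 0.0660·q_2 = (2.3893, 1.4809, -1.5802, -1.1450).
‖u_3‖ = 3.4220, so q_3 = (0.6982, 0.4328, -0.4618, -0.3346).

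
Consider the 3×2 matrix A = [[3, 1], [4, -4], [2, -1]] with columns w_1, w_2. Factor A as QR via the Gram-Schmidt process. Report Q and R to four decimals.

w_1 = (3, 4, 2); ‖w_1‖ = 5.3852, so q_1 = (0.5571, 0.7428, 0.3714).
q_1·w_2 = 0.5571·1 + 0.7428·(-4) + 0.3714·(-1) = -2.7854.
u_2 = w_2 + 2.7854·q_1 = (2.5517, -1.9310, 0.0345).
‖u_2‖ = 3.2002, so q_2 = (0.7974, -0.6034, 0.0108).

Q = [[0.5571, 0.7974], [0.7428, -0.6034], [0.3714, 0.0108]], R = [[5.3852, -2.7854], [0.0000, 3.2002]]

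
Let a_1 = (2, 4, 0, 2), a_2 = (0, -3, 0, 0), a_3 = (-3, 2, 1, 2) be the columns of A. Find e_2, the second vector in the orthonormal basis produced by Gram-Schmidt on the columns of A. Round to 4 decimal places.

a_1 = (2, 4, 0, 2); ‖a_1‖ = 4.8990, so e_1 = (0.4082, 0.8165, 0.0000, 0.4082).
e_1·a_2 = 0.4082·0 + 0.8165·(-3) + 0.0000·0 + 0.4082·0 = -2.4495.
u_2 = a_2 + 2.4495·e_1 = (1.0000, -1.0000, 0.0000, 1.0000).
‖u_2‖ = 1.7321, so e_2 = (0.5774, -0.5774, 0.0000, 0.5774).

e_2 = (0.5774, -0.5774, 0.0000, 0.5774)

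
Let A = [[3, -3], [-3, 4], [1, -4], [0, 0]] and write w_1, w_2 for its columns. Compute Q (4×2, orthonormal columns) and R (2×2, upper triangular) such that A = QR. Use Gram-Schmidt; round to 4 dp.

Q = [[0.6882, 0.3328], [-0.6882, 0.0185], [0.2294, -0.9428], [0.0000, 0.0000]], R = [[4.3589, -5.7354], [0.0000, 2.8470]]

w_1 = (3, -3, 1, 0); ‖w_1‖ = 4.3589, so e_1 = (0.6882, -0.6882, 0.2294, 0.0000).
e_1·w_2 = 0.6882·(-3) + (-0.6882)·4 + 0.2294·(-4) + 0.0000·0 = -5.7354.
u_2 = w_2 + 5.7354·e_1 = (0.9474, 0.0526, -2.6842, 0.0000).
‖u_2‖ = 2.8470, so e_2 = (0.3328, 0.0185, -0.9428, 0.0000).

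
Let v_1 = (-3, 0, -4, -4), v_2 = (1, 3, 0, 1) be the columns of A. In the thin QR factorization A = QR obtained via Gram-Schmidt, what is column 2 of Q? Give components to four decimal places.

e_2 = (0.1558, 0.9581, -0.2181, 0.1013)

v_1 = (-3, 0, -4, -4); ‖v_1‖ = 6.4031, so e_1 = (-0.4685, 0.0000, -0.6247, -0.6247).
e_1·v_2 = (-0.4685)·1 + 0.0000·3 + (-0.6247)·0 + (-0.6247)·1 = -1.0932.
u_2 = v_2 + 1.0932·e_1 = (0.4878, 3.0000, -0.6829, 0.3171).
‖u_2‖ = 3.1313, so e_2 = (0.1558, 0.9581, -0.2181, 0.1013).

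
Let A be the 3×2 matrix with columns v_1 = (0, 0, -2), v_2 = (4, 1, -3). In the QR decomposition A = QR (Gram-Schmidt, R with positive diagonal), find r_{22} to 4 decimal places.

v_1 = (0, 0, -2); ‖v_1‖ = 2.0000, so e_1 = (0.0000, 0.0000, -1.0000).
e_1·v_2 = 0.0000·4 + 0.0000·1 + (-1.0000)·(-3) = 3.0000.
u_2 = v_2 − 3.0000·e_1 = (4.0000, 1.0000, 0.0000).
r_{22} = ‖u_2‖ = 4.1231.

r_{22} = 4.1231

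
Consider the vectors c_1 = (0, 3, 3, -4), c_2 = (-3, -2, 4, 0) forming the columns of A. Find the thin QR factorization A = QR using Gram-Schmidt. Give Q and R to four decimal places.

Q = [[0.0000, -0.5675], [0.5145, -0.4785], [0.5145, 0.6566], [-0.6860, 0.1335]], R = [[5.8310, 1.0290], [0.0000, 5.2859]]

c_1 = (0, 3, 3, -4); ‖c_1‖ = 5.8310, so q_1 = (0.0000, 0.5145, 0.5145, -0.6860).
q_1·c_2 = 0.0000·(-3) + 0.5145·(-2) + 0.5145·4 + (-0.6860)·0 = 1.0290.
u_2 = c_2 − 1.0290·q_1 = (-3.0000, -2.5294, 3.4706, 0.7059).
‖u_2‖ = 5.2859, so q_2 = (-0.5675, -0.4785, 0.6566, 0.1335).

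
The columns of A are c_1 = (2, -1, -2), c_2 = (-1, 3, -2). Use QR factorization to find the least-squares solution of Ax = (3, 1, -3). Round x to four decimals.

x = (1.2800, 0.5200)

q_1 = c_1/‖c_1‖ = (2, -1, -2)/3.0000 = (0.6667, -0.3333, -0.6667).
r_{12} = q_1·c_2 = -0.3333.
u_2 = c_2 + 0.3333·q_1 = (-0.7778, 2.8889, -2.2222).
‖u_2‖ = 3.7268, so q_2 = (-0.2087, 0.7752, -0.5963).
Qᵀb = (3.6667, 1.9379).
Back-substitute: x_2 = 1.9379/3.7268 = 0.5200.
x_1 = (3.6667 + 0.3333·0.5200)/3.0000 = 1.2800.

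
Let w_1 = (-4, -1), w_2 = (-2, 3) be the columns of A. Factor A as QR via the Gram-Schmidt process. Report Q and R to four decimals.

q_1 = w_1/‖w_1‖ = (-4, -1)/4.1231 = (-0.9701, -0.2425).
r_{12} = q_1·w_2 = 1.2127.
u_2 = w_2 − 1.2127·q_1 = (-0.8235, 3.2941).
‖u_2‖ = 3.3955, so q_2 = (-0.2425, 0.9701).

Q = [[-0.9701, -0.2425], [-0.2425, 0.9701]], R = [[4.1231, 1.2127], [0.0000, 3.3955]]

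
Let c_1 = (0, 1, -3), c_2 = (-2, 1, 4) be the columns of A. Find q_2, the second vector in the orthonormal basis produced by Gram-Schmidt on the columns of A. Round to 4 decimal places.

q_2 = (-0.6704, 0.7039, 0.2346)

c_1 = (0, 1, -3); ‖c_1‖ = 3.1623, so q_1 = (0.0000, 0.3162, -0.9487).
q_1·c_2 = 0.0000·(-2) + 0.3162·1 + (-0.9487)·4 = -3.4785.
u_2 = c_2 + 3.4785·q_1 = (-2.0000, 2.1000, 0.7000).
‖u_2‖ = 2.9833, so q_2 = (-0.6704, 0.7039, 0.2346).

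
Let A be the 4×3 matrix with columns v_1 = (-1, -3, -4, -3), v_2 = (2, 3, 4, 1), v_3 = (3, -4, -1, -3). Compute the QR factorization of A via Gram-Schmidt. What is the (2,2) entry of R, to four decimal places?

q_1 = v_1/‖v_1‖ = (-1, -3, -4, -3)/5.9161 = (-0.1690, -0.5071, -0.6761, -0.5071).
r_{12} = q_1·v_2 = -5.0709.
u_2 = v_2 + 5.0709·q_1 = (1.1429, 0.4286, 0.5714, -1.5714).
r_{22} = ‖u_2‖ = 2.0702.

r_{22} = 2.0702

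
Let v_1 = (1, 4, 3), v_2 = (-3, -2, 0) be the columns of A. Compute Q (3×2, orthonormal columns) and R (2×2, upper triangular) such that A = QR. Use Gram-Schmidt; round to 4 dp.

e_1 = v_1/‖v_1‖ = (1, 4, 3)/5.0990 = (0.1961, 0.7845, 0.5883).
r_{12} = e_1·v_2 = -2.1573.
u_2 = v_2 + 2.1573·e_1 = (-2.5769, -0.3077, 1.2692).
‖u_2‖ = 2.8890, so e_2 = (-0.8920, -0.1065, 0.4393).

Q = [[0.1961, -0.8920], [0.7845, -0.1065], [0.5883, 0.4393]], R = [[5.0990, -2.1573], [0.0000, 2.8890]]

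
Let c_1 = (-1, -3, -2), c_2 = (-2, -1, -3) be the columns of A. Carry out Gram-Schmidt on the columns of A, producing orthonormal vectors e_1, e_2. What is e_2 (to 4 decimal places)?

e_2 = (-0.5246, 0.5864, -0.6172)

e_1 = c_1/‖c_1‖ = (-1, -3, -2)/3.7417 = (-0.2673, -0.8018, -0.5345).
r_{12} = e_1·c_2 = 2.9399.
u_2 = c_2 − 2.9399·e_1 = (-1.2143, 1.3571, -1.4286).
‖u_2‖ = 2.3146, so e_2 = (-0.5246, 0.5864, -0.6172).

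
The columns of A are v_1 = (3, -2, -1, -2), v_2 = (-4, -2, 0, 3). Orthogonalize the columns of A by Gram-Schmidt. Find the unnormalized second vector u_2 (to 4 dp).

v_1 = (3, -2, -1, -2); ‖v_1‖ = 4.2426, so e_1 = (0.7071, -0.4714, -0.2357, -0.4714).
e_1·v_2 = 0.7071·(-4) + (-0.4714)·(-2) + (-0.2357)·0 + (-0.4714)·3 = -3.2998.
u_2 = v_2 + 3.2998·e_1 = (-1.6667, -3.5556, -0.7778, 1.4444).

u_2 = (-1.6667, -3.5556, -0.7778, 1.4444)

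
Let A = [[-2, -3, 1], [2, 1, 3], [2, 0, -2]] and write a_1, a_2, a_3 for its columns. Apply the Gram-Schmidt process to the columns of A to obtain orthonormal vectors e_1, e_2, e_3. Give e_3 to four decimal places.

e_3 = (0.2673, 0.8018, -0.5345)

a_1 = (-2, 2, 2); ‖a_1‖ = 3.4641, so e_1 = (-0.5774, 0.5774, 0.5774).
e_1·a_2 = (-0.5774)·(-3) + 0.5774·1 + 0.5774·0 = 2.3094.
u_2 = a_2 − 2.3094·e_1 = (-1.6667, -0.3333, -1.3333).
‖u_2‖ = 2.1602, so e_2 = (-0.7715, -0.1543, -0.6172).
e_1·a_3 = (-0.5774)·1 + 0.5774·3 + 0.5774·(-2) = 0.0000; e_2·a_3 = (-0.7715)·1 + (-0.1543)·3 + (-0.6172)·(-2) = 0.0000.
u_3 = a_3 + 0.0000·e_1 + 0.0000·e_2 = (1.0000, 3.0000, -2.0000).
‖u_3‖ = 3.7417, so e_3 = (0.2673, 0.8018, -0.5345).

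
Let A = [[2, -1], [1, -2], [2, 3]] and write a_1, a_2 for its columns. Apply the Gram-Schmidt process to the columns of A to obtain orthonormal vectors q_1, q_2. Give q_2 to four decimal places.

q_1 = a_1/‖a_1‖ = (2, 1, 2)/3.0000 = (0.6667, 0.3333, 0.6667).
r_{12} = q_1·a_2 = 0.6667.
u_2 = a_2 − 0.6667·q_1 = (-1.4444, -2.2222, 2.5556).
‖u_2‖ = 3.6818, so q_2 = (-0.3923, -0.6036, 0.6941).

q_2 = (-0.3923, -0.6036, 0.6941)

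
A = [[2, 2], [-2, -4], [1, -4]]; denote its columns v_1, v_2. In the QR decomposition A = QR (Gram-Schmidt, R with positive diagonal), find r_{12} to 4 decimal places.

v_1 = (2, -2, 1); ‖v_1‖ = 3.0000, so q_1 = (0.6667, -0.6667, 0.3333).
r_{12} = q_1·v_2 = 2.6667.

r_{12} = 2.6667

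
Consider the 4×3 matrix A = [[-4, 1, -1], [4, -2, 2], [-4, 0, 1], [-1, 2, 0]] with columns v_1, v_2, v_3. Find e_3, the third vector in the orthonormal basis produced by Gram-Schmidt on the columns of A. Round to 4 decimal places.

e_1 = v_1/‖v_1‖ = (-4, 4, -4, -1)/7.0000 = (-0.5714, 0.5714, -0.5714, -0.1429).
r_{12} = e_1·v_2 = -2.0000.
u_2 = v_2 + 2.0000·e_1 = (-0.1429, -0.8571, -1.1429, 1.7143).
‖u_2‖ = 2.2361, so e_2 = (-0.0639, -0.3833, -0.5111, 0.7667).
r_{13} = e_1·v_3 = 1.1429; r_{23} = e_2·v_3 = -1.2139.
u_3 = v_3 − 1.1429·e_1 + 1.2139·e_2 = (-0.4245, 0.8816, 1.0327, 1.0939).
‖u_3‖ = 1.7945, so e_3 = (-0.2365, 0.4913, 0.5754, 0.6096).

e_3 = (-0.2365, 0.4913, 0.5754, 0.6096)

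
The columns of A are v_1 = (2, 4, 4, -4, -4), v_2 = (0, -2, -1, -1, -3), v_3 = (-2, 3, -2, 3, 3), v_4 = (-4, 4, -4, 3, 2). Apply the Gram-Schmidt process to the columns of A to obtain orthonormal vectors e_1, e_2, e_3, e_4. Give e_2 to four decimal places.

e_2 = (-0.0306, -0.5817, -0.3215, -0.1990, -0.7195)

e_1 = v_1/‖v_1‖ = (2, 4, 4, -4, -4)/8.2462 = (0.2425, 0.4851, 0.4851, -0.4851, -0.4851).
r_{12} = e_1·v_2 = 0.4851.
u_2 = v_2 − 0.4851·e_1 = (-0.1176, -2.2353, -1.2353, -0.7647, -2.7647).
‖u_2‖ = 3.8425, so e_2 = (-0.0306, -0.5817, -0.3215, -0.1990, -0.7195).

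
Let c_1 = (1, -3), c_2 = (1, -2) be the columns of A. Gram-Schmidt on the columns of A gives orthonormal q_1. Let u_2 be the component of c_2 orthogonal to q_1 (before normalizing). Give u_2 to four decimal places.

u_2 = (0.3000, 0.1000)

c_1 = (1, -3); ‖c_1‖ = 3.1623, so q_1 = (0.3162, -0.9487).
q_1·c_2 = 0.3162·1 + (-0.9487)·(-2) = 2.2136.
u_2 = c_2 − 2.2136·q_1 = (0.3000, 0.1000).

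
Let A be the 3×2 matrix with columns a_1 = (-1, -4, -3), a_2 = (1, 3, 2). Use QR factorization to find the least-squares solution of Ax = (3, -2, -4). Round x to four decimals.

a_1 = (-1, -4, -3); ‖a_1‖ = 5.0990, so q_1 = (-0.1961, -0.7845, -0.5883).
q_1·a_2 = (-0.1961)·1 + (-0.7845)·3 + (-0.5883)·2 = -3.7262.
u_2 = a_2 + 3.7262·q_1 = (0.2692, 0.0769, -0.1923).
‖u_2‖ = 0.3397, so q_2 = (0.7926, 0.2265, -0.5661).
Qᵀb = (3.3340, 4.1894).
Back-substitute: x_2 = 4.1894/0.3397 = 12.3333.
x_1 = (3.3340 + 3.7262·12.3333)/5.0990 = 9.6667.

x = (9.6667, 12.3333)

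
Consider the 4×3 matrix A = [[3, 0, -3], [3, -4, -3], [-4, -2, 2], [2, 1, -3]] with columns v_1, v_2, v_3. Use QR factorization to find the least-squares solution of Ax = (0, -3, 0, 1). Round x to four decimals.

x = (-0.6014, 0.6900, -0.5386)

q_1 = v_1/‖v_1‖ = (3, 3, -4, 2)/6.1644 = (0.4867, 0.4867, -0.6489, 0.3244).
r_{12} = q_1·v_2 = -0.3244.
u_2 = v_2 + 0.3244·q_1 = (0.1579, -3.8421, -2.2105, 1.1053).
‖u_2‖ = 4.5711, so q_2 = (0.0345, -0.8405, -0.4836, 0.2418).
r_{13} = q_1·v_3 = -5.1911; r_{23} = q_2·v_3 = 0.7254.
u_3 = v_3 + 5.1911·q_1 − 0.7254·q_2 = (-0.4987, 0.1360, -1.0176, -1.4912).
‖u_3‖ = 1.8779, so q_3 = (-0.2656, 0.0724, -0.5419, -0.7941).
Qᵀb = (-1.1355, 2.7634, -1.0114).
Back-substitute: x_3 = -1.0114/1.8779 = -0.5386.
x_2 = (2.7634 − 0.7254·(-0.5386))/4.5711 = 0.6900.
x_1 = (-1.1355 + 0.3244·0.6900 + 5.1911·(-0.5386))/6.1644 = -0.6014.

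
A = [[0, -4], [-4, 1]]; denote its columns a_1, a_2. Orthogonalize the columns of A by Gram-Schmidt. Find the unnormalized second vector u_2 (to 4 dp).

u_2 = (-4.0000, 0.0000)

a_1 = (0, -4); ‖a_1‖ = 4.0000, so e_1 = (0.0000, -1.0000).
e_1·a_2 = 0.0000·(-4) + (-1.0000)·1 = -1.0000.
u_2 = a_2 + 1.0000·e_1 = (-4.0000, 0.0000).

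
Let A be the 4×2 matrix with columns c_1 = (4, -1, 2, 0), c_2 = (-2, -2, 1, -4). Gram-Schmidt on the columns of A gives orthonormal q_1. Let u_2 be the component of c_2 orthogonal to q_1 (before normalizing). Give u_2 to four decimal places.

u_2 = (-1.2381, -2.1905, 1.3810, -4.0000)

c_1 = (4, -1, 2, 0); ‖c_1‖ = 4.5826, so q_1 = (0.8729, -0.2182, 0.4364, 0.0000).
q_1·c_2 = 0.8729·(-2) + (-0.2182)·(-2) + 0.4364·1 + 0.0000·(-4) = -0.8729.
u_2 = c_2 + 0.8729·q_1 = (-1.2381, -2.1905, 1.3810, -4.0000).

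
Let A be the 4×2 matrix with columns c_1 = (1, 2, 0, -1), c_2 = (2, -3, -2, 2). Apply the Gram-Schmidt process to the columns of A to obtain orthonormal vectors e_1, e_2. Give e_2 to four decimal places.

e_2 = (0.7746, -0.2582, -0.5164, 0.2582)

c_1 = (1, 2, 0, -1); ‖c_1‖ = 2.4495, so e_1 = (0.4082, 0.8165, 0.0000, -0.4082).
e_1·c_2 = 0.4082·2 + 0.8165·(-3) + 0.0000·(-2) + (-0.4082)·2 = -2.4495.
u_2 = c_2 + 2.4495·e_1 = (3.0000, -1.0000, -2.0000, 1.0000).
‖u_2‖ = 3.8730, so e_2 = (0.7746, -0.2582, -0.5164, 0.2582).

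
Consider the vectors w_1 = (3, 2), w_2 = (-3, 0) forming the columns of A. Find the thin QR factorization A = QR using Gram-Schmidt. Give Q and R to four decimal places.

w_1 = (3, 2); ‖w_1‖ = 3.6056, so q_1 = (0.8321, 0.5547).
q_1·w_2 = 0.8321·(-3) + 0.5547·0 = -2.4962.
u_2 = w_2 + 2.4962·q_1 = (-0.9231, 1.3846).
‖u_2‖ = 1.6641, so q_2 = (-0.5547, 0.8321).

Q = [[0.8321, -0.5547], [0.5547, 0.8321]], R = [[3.6056, -2.4962], [0.0000, 1.6641]]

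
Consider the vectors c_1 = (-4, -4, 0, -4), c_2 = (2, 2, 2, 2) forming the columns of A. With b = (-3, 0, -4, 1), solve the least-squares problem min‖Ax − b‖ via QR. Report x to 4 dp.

c_1 = (-4, -4, 0, -4); ‖c_1‖ = 6.9282, so e_1 = (-0.5774, -0.5774, 0.0000, -0.5774).
e_1·c_2 = (-0.5774)·2 + (-0.5774)·2 + 0.0000·2 + (-0.5774)·2 = -3.4641.
u_2 = c_2 + 3.4641·e_1 = (0.0000, 0.0000, 2.0000, 0.0000).
‖u_2‖ = 2.0000, so e_2 = (0.0000, 0.0000, 1.0000, 0.0000).
Qᵀb = (1.1547, -4.0000).
Back-substitute: x_2 = -4.0000/2.0000 = -2.0000.
x_1 = (1.1547 + 3.4641·(-2.0000))/6.9282 = -0.8333.

x = (-0.8333, -2.0000)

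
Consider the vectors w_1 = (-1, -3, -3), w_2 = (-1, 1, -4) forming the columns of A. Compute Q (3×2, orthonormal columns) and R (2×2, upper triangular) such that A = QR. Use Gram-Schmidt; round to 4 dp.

Q = [[-0.2294, -0.1327], [-0.6882, 0.7226], [-0.6882, -0.6784]], R = [[4.3589, 2.2942], [0.0000, 3.5689]]

w_1 = (-1, -3, -3); ‖w_1‖ = 4.3589, so e_1 = (-0.2294, -0.6882, -0.6882).
e_1·w_2 = (-0.2294)·(-1) + (-0.6882)·1 + (-0.6882)·(-4) = 2.2942.
u_2 = w_2 − 2.2942·e_1 = (-0.4737, 2.5789, -2.4211).
‖u_2‖ = 3.5689, so e_2 = (-0.1327, 0.7226, -0.6784).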